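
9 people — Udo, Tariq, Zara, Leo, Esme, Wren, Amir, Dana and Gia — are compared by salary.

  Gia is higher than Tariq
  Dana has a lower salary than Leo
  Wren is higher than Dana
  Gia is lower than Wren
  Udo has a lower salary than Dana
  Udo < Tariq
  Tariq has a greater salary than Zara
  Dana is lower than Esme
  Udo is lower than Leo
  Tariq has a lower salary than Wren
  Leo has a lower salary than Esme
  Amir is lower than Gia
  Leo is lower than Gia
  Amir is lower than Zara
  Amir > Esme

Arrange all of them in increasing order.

Each adjacent pair is fixed by a given relation: Udo < Dana; Dana < Leo; Leo < Esme; Esme < Amir; Amir < Zara; Zara < Tariq; Tariq < Gia; Gia < Wren. Chaining them end to end gives the full order.

Udo < Dana < Leo < Esme < Amir < Zara < Tariq < Gia < Wren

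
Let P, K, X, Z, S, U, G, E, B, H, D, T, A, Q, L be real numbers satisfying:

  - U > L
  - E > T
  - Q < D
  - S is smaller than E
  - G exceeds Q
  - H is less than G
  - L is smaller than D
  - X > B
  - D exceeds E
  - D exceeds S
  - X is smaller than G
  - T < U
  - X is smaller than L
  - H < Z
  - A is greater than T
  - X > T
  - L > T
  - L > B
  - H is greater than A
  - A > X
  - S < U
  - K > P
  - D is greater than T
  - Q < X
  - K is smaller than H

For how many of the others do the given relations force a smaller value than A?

Directly below A: T, X.
One step further: B, Q (4 so far).
No other element is forced below A by the given relations, so the count is 4.

4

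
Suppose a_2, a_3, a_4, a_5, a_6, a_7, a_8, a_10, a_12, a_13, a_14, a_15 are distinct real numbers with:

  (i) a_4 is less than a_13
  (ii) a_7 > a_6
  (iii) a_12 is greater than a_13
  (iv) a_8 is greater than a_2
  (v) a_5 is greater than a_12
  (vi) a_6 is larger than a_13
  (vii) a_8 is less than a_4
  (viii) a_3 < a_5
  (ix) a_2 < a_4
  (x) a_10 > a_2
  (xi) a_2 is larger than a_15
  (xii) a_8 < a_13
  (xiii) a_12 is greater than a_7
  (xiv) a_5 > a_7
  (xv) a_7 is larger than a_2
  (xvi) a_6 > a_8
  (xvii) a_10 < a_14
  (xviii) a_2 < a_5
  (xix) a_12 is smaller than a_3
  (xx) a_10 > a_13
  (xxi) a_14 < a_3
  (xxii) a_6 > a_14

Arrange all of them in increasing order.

a_15 < a_2 < a_8 < a_4 < a_13 < a_10 < a_14 < a_6 < a_7 < a_12 < a_3 < a_5

Each adjacent pair is fixed by a given relation: a_15 < a_2; a_2 < a_8; a_8 < a_4; a_4 < a_13; a_13 < a_10; a_10 < a_14; a_14 < a_6; a_6 < a_7; a_7 < a_12; a_12 < a_3; a_3 < a_5. Chaining them end to end gives the full order.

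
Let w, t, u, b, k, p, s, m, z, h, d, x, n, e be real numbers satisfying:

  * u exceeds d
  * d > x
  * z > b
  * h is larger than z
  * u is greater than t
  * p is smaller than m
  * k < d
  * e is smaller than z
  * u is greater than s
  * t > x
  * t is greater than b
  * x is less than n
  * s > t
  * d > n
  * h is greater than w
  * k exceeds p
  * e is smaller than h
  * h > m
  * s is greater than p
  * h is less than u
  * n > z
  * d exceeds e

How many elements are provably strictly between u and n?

1

The relations place n below u. An element lies strictly between them when it is forced above n and also forced below u.
Above n: {d}. Below u: {p, m, b, e, x, z, k, w, t, s, d, h}.
Intersection: {d} — 1.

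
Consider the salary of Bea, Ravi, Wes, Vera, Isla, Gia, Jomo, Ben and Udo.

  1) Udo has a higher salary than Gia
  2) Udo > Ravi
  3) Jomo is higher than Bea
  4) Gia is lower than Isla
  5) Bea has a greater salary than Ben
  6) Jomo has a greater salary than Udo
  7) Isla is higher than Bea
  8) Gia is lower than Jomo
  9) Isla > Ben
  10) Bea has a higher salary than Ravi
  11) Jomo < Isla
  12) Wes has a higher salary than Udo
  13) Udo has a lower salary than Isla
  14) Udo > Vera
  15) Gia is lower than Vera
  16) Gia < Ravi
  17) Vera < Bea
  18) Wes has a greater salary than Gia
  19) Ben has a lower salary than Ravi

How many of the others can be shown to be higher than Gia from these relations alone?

7

The elements the relations force above Gia are Vera, Ravi, Bea, Udo, Wes, Jomo, Isla — no chain reaches any other.
That is 7.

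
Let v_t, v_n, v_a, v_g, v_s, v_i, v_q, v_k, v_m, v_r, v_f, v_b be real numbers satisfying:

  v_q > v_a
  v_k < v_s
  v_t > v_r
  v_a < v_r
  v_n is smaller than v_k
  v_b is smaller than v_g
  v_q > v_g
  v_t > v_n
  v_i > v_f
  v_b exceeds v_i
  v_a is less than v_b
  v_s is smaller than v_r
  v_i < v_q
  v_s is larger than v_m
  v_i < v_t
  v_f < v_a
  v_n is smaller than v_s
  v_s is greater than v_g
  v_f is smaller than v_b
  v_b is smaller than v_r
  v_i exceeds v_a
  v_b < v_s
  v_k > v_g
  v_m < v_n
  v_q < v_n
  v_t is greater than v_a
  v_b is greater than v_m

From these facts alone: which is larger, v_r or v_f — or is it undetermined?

v_r

v_f < v_a and v_a < v_i give v_f < v_i.
With v_i < v_b: v_f < v_a < v_i < v_b.
With v_b < v_g: v_f < v_a < v_i < v_b < v_g.
Then v_g < v_q extends the chain to v_q.
With v_q < v_n: v_f < v_a < v_i < v_b < v_g < v_q < v_n.
Then v_n < v_k extends the chain to v_k.
Then v_k < v_s extends the chain to v_s.
With v_s < v_r: v_f < v_a < v_i < v_b < v_g < v_q < v_n < v_k < v_s < v_r.
So v_r is larger.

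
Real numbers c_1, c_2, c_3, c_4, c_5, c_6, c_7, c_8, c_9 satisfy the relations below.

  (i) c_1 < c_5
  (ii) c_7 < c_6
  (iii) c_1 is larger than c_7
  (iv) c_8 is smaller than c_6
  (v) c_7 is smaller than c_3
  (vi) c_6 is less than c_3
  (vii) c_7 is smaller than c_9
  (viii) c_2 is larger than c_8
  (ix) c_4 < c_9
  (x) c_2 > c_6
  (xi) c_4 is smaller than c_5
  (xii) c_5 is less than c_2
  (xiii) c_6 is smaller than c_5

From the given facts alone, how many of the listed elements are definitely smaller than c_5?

5

The elements the relations force below c_5 are c_8, c_4, c_7, c_1, c_6 — no chain reaches any other.
That is 5.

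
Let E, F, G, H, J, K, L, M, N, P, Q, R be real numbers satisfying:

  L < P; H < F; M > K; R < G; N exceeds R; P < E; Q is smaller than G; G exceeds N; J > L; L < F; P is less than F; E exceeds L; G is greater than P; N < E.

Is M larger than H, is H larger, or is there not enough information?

Following every chain through H: above H we get F.
M is not reached, and no chain runs the other way from M to H.
So the given relations leave the order of H and M undetermined.

undetermined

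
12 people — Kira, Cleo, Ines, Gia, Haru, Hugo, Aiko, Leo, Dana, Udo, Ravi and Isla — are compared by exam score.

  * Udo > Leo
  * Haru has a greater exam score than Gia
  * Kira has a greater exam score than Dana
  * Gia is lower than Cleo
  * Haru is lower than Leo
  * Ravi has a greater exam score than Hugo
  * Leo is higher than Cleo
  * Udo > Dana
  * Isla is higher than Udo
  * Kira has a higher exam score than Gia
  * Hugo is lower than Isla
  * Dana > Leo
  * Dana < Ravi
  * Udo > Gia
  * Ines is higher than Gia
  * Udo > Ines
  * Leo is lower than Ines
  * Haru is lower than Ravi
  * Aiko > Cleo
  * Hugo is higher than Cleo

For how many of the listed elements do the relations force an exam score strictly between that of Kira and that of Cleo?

2

The relations place Cleo below Kira. An element lies strictly between them when it is forced above Cleo and also forced below Kira.
Above Cleo: {Leo, Ines, Hugo, Dana, Udo, Aiko, Isla, Ravi}. Below Kira: {Gia, Haru, Leo, Dana}.
Intersection: {Leo, Dana} — 2.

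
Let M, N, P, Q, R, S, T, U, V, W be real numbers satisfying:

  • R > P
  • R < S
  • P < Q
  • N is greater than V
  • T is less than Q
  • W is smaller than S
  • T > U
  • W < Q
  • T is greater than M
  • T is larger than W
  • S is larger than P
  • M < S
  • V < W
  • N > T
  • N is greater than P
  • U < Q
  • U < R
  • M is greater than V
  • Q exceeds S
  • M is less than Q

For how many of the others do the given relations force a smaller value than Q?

8

The elements the relations force below Q are V, W, M, U, P, R, S, T — no chain reaches any other.
That is 8.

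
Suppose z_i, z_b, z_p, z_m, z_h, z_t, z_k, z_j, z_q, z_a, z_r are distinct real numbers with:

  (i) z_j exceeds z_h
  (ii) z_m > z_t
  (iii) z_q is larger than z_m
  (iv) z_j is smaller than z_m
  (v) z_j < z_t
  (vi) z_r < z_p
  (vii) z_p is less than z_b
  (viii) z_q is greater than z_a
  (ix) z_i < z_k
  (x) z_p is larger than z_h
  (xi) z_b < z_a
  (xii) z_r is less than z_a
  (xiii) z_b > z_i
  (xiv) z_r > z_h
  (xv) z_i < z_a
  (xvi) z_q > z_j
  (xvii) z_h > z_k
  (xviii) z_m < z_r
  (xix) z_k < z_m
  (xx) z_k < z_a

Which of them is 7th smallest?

The consecutive relations fix a unique order: z_i < z_k < z_h < z_j < z_t < z_m < z_r < z_p < z_b < z_a < z_q.
Counting 7 from the smallest end gives z_r.

z_r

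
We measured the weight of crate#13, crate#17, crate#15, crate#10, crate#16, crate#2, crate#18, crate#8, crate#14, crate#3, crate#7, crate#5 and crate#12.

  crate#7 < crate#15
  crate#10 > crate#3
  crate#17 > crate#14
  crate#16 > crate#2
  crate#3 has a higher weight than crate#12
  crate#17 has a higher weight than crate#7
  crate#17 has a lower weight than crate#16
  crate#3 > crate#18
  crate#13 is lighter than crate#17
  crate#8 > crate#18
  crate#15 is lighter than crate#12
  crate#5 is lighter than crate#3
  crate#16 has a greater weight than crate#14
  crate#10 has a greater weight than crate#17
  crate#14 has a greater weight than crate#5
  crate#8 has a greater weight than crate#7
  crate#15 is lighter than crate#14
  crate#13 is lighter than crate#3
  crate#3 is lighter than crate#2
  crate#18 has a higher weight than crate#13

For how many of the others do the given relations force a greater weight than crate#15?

7

From crate#15 the given relations immediately reach crate#14, crate#12.
From those, crate#3, crate#17, crate#16 — 5 in total.
From those, crate#2, crate#10 — 7 in total.
Nothing else is reachable above crate#15; 7 in all.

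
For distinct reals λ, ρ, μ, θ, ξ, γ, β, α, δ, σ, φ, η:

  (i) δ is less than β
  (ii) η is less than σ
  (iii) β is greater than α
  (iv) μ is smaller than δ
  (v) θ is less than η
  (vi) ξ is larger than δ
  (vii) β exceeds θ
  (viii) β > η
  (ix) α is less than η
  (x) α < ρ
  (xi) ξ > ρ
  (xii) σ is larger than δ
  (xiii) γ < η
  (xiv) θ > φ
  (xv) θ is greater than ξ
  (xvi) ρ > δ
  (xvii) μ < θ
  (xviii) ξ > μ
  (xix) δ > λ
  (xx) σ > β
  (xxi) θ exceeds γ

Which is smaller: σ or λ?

λ

λ < δ and δ < ρ give λ < ρ.
Then ρ < ξ extends the chain to ξ.
Then ξ < θ extends the chain to θ.
With θ < η: λ < δ < ρ < ξ < θ < η.
With η < β: λ < δ < ρ < ξ < θ < η < β.
Then β < σ extends the chain to σ.
So λ < σ; λ is the smaller of the two.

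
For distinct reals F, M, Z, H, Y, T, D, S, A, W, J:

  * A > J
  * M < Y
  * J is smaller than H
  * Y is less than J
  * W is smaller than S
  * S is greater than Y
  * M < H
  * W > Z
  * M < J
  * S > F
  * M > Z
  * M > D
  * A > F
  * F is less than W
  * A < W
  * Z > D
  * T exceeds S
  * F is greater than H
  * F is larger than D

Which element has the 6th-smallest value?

H

The consecutive relations fix a unique order: D < Z < M < Y < J < H < F < A < W < S < T.
Counting 6 from the smallest end gives H.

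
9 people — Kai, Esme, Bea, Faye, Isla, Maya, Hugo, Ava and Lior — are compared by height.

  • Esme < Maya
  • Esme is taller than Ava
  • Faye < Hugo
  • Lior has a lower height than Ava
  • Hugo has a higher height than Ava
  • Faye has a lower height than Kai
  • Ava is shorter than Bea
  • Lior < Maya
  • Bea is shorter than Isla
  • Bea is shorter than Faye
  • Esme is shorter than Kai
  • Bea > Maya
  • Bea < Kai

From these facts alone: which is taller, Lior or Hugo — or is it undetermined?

Hugo

Lior < Ava and Ava < Esme give Lior < Esme.
Then Esme < Maya extends the chain to Maya.
With Maya < Bea: Lior < Ava < Esme < Maya < Bea.
With Bea < Faye: Lior < Ava < Esme < Maya < Bea < Faye.
With Faye < Hugo: Lior < Ava < Esme < Maya < Bea < Faye < Hugo.
So Hugo is taller.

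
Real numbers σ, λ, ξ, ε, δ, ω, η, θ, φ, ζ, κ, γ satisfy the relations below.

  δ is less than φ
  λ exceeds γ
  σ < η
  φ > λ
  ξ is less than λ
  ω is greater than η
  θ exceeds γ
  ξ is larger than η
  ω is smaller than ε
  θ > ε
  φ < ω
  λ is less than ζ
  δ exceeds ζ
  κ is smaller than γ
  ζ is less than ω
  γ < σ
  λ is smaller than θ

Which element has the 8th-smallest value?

δ

Piecing the relations together gives one ordering: κ < γ < σ < η < ξ < λ < ζ < δ < φ < ω < ε < θ.
The 8th smallest is δ.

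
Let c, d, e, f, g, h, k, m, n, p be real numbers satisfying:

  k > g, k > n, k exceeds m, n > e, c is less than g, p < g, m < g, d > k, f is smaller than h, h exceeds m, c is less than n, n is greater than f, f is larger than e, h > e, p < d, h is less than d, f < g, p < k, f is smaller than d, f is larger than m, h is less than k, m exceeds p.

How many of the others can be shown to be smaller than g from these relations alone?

5

From g the given relations immediately reach p, m, f, c.
From those, e — 5 in total.
No other element is forced below g by the given relations, so the count is 5.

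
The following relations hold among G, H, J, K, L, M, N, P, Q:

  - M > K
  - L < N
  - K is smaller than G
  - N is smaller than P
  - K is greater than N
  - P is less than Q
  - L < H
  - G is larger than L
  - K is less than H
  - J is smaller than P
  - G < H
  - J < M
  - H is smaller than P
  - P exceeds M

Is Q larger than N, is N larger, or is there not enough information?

Q

N < K and K < G give N < G.
With G < H: N < K < G < H.
Then H < P extends the chain to P.
With P < Q: N < K < G < H < P < Q.
So Q is larger.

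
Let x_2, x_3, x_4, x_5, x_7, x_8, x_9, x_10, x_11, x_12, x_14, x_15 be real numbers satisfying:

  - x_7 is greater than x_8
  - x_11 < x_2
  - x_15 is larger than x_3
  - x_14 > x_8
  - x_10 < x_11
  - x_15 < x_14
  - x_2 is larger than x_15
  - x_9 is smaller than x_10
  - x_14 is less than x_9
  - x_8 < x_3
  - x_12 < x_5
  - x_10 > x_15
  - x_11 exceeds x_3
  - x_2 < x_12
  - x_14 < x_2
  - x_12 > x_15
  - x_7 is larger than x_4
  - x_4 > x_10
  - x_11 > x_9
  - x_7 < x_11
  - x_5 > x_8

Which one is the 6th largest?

The consecutive relations fix a unique order: x_8 < x_3 < x_15 < x_14 < x_9 < x_10 < x_4 < x_7 < x_11 < x_2 < x_12 < x_5.
Counting 6 from the largest end gives x_4.

x_4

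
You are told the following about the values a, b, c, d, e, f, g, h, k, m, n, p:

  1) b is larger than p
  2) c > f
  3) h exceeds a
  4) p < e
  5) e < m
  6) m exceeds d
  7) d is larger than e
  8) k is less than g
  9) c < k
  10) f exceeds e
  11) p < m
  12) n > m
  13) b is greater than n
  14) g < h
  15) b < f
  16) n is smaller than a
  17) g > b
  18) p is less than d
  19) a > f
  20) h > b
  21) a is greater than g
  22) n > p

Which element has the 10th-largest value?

The consecutive relations fix a unique order: p < e < d < m < n < b < f < c < k < g < a < h.
Counting 10 from the largest end gives d.

d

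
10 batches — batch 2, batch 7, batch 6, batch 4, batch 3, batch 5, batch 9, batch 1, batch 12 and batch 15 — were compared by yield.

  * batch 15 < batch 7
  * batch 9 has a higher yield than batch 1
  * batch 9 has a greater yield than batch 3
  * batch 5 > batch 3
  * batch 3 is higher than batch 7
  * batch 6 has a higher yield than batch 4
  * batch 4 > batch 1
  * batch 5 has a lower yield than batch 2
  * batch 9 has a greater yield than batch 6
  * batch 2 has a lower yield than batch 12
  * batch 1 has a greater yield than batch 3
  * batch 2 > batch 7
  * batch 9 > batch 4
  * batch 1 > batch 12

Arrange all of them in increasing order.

Nothing is placed below batch 15, so it is least; from there batch 15 < batch 7; batch 7 < batch 3; batch 3 < batch 5; batch 5 < batch 2; batch 2 < batch 12; batch 12 < batch 1; batch 1 < batch 4; batch 4 < batch 6; batch 6 < batch 9, each given directly.

batch 15 < batch 7 < batch 3 < batch 5 < batch 2 < batch 12 < batch 1 < batch 4 < batch 6 < batch 9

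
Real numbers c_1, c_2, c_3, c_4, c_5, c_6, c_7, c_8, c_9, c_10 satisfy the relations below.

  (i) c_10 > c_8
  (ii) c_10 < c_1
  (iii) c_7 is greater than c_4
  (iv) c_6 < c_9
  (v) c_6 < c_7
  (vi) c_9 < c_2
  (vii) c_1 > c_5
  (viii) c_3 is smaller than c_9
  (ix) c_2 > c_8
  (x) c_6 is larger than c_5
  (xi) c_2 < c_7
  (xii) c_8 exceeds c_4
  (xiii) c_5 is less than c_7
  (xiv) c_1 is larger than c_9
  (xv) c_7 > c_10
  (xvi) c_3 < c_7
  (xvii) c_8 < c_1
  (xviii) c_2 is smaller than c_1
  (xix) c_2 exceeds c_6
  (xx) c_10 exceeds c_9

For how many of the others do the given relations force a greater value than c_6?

From c_6 the given relations immediately reach c_9, c_2, c_7.
From those, c_10, c_1 — 5 in total.
Nothing else is reachable above c_6; 5 in all.

5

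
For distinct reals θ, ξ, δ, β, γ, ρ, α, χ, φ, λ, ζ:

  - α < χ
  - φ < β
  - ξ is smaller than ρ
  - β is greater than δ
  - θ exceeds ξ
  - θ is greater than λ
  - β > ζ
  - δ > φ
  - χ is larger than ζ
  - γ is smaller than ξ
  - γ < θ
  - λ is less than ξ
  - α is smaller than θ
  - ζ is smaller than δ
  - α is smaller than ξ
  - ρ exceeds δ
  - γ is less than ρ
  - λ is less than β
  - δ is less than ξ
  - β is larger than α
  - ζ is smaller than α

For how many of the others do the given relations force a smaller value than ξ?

6

The elements the relations force below ξ are λ, ζ, α, γ, φ, δ — no chain reaches any other.
That is 6.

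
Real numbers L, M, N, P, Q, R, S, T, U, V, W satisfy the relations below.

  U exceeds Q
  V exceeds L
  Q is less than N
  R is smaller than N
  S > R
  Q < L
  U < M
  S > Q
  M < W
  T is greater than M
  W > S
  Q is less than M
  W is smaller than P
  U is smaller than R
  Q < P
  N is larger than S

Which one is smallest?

Q

U is not least since Q < U; M is not least since U < M; R is not least since U < R; S is not least since Q < S; L is not least since Q < L; W is not least since S < W; N is not least since Q < N; V is not least since L < V; P is not least since W < P; T is not least since M < T.
Only Q has nothing below it, so Q is the smallest.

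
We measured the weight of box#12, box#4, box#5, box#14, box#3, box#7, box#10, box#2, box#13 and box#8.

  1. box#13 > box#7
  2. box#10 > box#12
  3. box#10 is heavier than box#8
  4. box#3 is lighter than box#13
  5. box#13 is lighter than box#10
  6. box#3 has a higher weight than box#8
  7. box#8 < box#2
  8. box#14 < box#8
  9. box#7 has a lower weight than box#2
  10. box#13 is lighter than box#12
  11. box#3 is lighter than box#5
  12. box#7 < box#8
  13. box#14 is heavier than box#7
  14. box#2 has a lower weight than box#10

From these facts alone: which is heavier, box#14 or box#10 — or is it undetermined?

box#10

box#14 < box#8 and box#8 < box#3 give box#14 < box#3.
Then box#3 < box#13 extends the chain to box#13.
With box#13 < box#12: box#14 < box#8 < box#3 < box#13 < box#12.
With box#12 < box#10: box#14 < box#8 < box#3 < box#13 < box#12 < box#10.
So box#10 is heavier.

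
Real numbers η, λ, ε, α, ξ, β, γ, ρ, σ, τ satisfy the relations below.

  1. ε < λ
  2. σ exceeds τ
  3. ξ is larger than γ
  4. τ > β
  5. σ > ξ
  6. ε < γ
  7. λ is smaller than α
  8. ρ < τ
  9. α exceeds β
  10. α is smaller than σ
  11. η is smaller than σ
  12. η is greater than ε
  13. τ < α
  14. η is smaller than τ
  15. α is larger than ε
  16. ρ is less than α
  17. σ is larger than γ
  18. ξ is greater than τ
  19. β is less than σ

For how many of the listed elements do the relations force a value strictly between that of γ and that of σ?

1

Chaining upward from γ reaches: ξ.
Chaining downward from σ reaches: ε, β, ρ, η, λ, τ, ξ, α.
Strictly between γ and σ are those in both lists: ξ — 1 element.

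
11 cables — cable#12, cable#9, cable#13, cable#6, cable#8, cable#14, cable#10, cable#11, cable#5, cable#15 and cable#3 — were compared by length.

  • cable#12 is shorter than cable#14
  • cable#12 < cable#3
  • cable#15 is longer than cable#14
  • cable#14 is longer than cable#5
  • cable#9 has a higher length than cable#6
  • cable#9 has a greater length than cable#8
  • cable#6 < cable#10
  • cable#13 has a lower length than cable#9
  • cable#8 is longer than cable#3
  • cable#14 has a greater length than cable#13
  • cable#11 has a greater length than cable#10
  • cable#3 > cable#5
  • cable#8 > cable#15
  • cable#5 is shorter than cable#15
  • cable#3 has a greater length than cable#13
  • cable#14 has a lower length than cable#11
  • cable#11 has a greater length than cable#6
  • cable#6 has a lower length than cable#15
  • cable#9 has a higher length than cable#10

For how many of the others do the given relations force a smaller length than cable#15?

5

Directly below cable#15: cable#5, cable#6, cable#14.
One step further: cable#12, cable#13 (5 so far).
No other element is forced below cable#15 by the given relations, so the count is 5.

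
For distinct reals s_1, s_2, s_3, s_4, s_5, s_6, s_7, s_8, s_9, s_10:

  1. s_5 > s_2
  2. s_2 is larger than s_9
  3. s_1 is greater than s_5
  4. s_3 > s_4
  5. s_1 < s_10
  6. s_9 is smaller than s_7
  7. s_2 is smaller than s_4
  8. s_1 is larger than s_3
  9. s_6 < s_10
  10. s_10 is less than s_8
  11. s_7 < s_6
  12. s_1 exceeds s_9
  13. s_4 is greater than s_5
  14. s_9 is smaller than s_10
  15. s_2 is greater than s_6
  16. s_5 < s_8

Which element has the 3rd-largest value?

s_1

Piecing the relations together gives one ordering: s_9 < s_7 < s_6 < s_2 < s_5 < s_4 < s_3 < s_1 < s_10 < s_8.
The 3rd largest is s_1.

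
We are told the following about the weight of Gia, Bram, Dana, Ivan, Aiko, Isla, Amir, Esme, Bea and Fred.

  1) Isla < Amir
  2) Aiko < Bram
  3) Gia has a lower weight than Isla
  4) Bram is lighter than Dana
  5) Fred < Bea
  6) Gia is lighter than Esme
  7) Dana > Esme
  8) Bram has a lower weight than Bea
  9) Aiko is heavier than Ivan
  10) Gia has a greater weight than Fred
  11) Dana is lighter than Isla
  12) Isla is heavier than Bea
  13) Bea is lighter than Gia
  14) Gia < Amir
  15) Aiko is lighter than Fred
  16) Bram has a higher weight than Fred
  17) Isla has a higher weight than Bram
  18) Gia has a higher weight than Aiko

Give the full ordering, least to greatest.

Ivan < Aiko < Fred < Bram < Bea < Gia < Esme < Dana < Isla < Amir

The consecutive links are each given: Ivan < Aiko; Aiko < Fred; Fred < Bram; Bram < Bea; Bea < Gia; Gia < Esme; Esme < Dana; Dana < Isla; Isla < Amir.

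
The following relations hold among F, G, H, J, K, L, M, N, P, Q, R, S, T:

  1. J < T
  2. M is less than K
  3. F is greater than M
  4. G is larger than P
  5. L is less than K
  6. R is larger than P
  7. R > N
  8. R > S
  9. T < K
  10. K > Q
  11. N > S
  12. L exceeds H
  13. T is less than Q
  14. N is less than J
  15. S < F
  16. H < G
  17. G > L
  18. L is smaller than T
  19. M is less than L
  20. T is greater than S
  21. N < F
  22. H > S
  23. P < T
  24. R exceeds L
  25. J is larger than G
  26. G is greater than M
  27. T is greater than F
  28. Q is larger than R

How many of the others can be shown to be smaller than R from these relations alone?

Directly below R: P, S, N, L.
One step further: M, H (6 so far).
Nothing else is reachable below R; 6 in all.

6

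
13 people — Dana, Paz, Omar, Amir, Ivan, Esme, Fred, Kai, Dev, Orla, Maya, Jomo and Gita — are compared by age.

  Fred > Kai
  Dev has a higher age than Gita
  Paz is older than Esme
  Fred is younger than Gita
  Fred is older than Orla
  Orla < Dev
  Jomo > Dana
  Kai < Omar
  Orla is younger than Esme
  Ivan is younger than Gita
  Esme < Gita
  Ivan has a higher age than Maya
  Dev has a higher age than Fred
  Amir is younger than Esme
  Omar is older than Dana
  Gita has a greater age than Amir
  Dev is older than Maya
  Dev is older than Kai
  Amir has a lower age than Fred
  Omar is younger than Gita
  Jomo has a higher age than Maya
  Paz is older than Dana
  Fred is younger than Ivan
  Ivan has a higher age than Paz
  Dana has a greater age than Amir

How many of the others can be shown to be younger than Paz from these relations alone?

From Paz the given relations immediately reach Dana, Esme.
From those, Amir, Orla — 4 in total.
Nothing else is reachable below Paz; 4 in all.

4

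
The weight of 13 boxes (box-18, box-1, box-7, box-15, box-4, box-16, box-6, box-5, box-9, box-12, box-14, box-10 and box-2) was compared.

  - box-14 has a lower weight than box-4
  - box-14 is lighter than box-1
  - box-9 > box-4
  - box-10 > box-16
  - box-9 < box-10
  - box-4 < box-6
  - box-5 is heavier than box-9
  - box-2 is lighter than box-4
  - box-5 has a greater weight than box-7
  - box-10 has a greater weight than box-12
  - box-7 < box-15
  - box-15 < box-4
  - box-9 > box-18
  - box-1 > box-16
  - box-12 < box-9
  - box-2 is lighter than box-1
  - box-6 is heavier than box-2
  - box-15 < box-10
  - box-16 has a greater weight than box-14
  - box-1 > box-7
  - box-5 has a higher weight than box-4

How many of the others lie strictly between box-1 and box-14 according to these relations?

1

Chaining upward from box-14 reaches: box-4, box-16, box-9, box-10, box-6, box-5.
Chaining downward from box-1 reaches: box-7, box-2, box-16.
Strictly between box-14 and box-1 are those in both lists: box-16 — 1 element.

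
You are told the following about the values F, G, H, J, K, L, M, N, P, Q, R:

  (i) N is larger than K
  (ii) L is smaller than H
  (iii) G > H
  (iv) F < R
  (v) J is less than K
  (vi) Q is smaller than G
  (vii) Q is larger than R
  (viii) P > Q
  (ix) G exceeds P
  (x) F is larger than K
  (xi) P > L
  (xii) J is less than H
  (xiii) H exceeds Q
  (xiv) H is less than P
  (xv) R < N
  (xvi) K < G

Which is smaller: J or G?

J

Chaining the given relations: J < K < F < R < Q < H < P < G.
So J < G; J is the smaller of the two.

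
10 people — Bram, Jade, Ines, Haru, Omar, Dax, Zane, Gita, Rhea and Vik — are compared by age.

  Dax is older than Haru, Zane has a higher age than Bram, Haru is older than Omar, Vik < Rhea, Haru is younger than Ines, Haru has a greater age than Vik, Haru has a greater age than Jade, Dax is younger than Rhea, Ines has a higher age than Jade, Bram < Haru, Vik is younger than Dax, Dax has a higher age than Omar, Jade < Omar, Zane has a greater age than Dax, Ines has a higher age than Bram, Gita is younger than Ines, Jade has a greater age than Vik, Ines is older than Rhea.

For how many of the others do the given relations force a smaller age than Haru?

Directly below Haru: Vik, Jade, Bram, Omar.
Nothing else is reachable below Haru; 4 in all.

4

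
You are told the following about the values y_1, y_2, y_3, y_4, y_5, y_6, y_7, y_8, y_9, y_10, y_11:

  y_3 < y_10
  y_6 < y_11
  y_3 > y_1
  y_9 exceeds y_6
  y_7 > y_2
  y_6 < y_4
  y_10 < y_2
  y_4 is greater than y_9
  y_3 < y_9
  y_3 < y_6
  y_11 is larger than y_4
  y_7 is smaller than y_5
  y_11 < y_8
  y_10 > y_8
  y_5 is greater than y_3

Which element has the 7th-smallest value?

Chaining the given pairs: y_1 < y_3 < y_6 < y_9 < y_4 < y_11 < y_8 < y_10 < y_2 < y_7 < y_5.
The 7th smallest is y_8.

y_8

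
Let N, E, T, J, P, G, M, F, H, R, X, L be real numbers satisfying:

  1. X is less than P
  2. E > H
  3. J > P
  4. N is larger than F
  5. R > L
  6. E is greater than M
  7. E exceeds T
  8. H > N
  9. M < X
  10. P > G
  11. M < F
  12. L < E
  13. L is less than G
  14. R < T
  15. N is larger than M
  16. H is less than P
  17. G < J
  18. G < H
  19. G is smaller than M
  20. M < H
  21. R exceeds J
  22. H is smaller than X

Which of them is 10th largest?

Chaining the given pairs: L < G < M < F < N < H < X < P < J < R < T < E.
Counting 10 from the largest end gives M.

M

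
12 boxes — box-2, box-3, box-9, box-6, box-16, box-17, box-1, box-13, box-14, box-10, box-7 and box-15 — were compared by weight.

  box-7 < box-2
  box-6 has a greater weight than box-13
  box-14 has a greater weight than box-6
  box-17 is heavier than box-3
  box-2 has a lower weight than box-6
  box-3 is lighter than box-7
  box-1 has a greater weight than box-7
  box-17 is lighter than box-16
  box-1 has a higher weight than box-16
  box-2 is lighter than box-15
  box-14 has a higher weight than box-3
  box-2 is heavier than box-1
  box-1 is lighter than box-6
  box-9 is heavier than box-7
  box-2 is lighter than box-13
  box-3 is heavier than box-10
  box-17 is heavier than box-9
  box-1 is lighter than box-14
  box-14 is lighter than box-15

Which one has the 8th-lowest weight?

Piecing the relations together gives one ordering: box-10 < box-3 < box-7 < box-9 < box-17 < box-16 < box-1 < box-2 < box-13 < box-6 < box-14 < box-15.
Counting 8 from the smallest end gives box-2.

box-2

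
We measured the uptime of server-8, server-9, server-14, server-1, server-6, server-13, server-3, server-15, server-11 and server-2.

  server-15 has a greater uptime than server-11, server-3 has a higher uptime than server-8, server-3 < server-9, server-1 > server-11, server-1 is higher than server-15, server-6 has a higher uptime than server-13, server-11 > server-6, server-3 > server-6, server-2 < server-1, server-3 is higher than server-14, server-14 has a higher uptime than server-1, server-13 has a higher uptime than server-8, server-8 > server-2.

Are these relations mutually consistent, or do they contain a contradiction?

The single ordering server-2 < server-8 < server-13 < server-6 < server-11 < server-15 < server-1 < server-14 < server-3 < server-9 satisfies every listed relation, so no contradiction arises.

consistent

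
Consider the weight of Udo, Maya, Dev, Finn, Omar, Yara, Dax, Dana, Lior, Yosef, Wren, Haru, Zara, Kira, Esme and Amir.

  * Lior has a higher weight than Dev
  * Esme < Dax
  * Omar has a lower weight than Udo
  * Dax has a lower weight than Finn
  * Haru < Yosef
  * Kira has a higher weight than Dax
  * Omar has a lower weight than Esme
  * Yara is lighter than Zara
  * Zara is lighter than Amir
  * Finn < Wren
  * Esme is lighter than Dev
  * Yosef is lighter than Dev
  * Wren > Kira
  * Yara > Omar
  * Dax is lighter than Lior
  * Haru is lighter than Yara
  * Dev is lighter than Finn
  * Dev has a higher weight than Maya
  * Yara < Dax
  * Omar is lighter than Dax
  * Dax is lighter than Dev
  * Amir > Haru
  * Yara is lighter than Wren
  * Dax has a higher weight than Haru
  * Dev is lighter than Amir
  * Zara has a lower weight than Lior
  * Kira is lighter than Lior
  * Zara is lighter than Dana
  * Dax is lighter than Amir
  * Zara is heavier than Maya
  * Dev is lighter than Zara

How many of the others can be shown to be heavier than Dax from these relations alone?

From Dax the given relations immediately reach Kira, Dev, Amir, Finn, Lior.
From those, Zara, Wren — 7 in total.
From those, Dana — 8 in total.
Nothing else is reachable above Dax; 8 in all.

8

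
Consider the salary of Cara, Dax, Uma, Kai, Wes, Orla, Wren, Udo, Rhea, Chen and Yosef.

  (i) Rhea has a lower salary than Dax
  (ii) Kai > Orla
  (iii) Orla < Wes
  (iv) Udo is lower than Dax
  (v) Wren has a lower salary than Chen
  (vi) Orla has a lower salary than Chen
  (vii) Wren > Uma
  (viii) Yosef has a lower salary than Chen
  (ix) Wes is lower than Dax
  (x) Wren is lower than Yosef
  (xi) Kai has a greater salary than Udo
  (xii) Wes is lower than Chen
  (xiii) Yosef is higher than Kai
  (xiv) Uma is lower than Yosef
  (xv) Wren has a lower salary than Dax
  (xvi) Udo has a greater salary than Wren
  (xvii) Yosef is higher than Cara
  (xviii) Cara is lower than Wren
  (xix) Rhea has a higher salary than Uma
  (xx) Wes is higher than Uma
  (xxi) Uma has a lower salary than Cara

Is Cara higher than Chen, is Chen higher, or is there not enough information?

Link the given pairs in sequence: Cara < Wren; Wren < Udo; Udo < Kai; Kai < Yosef; Yosef < Chen.
Together: Cara < Wren < Udo < Kai < Yosef < Chen.
So Chen is higher.

Chen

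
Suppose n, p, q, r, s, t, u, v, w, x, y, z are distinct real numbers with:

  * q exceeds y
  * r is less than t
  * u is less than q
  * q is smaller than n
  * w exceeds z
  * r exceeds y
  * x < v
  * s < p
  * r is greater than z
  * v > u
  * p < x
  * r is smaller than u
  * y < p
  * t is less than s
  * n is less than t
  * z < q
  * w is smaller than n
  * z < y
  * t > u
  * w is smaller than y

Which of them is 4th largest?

Chaining the given pairs: z < w < y < r < u < q < n < t < s < p < x < v.
The 4th largest is s.

s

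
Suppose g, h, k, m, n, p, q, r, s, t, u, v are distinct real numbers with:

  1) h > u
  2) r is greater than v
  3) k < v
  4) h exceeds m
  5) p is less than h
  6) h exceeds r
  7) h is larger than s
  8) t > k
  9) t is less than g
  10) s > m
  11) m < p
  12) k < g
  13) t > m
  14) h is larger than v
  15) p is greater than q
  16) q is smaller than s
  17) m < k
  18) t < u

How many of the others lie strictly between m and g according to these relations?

Chaining upward from m reaches: k, v, t, s, r, u, p, h.
Chaining downward from g reaches: k, t.
Strictly between m and g are those in both lists: k, t — 2 elements.

2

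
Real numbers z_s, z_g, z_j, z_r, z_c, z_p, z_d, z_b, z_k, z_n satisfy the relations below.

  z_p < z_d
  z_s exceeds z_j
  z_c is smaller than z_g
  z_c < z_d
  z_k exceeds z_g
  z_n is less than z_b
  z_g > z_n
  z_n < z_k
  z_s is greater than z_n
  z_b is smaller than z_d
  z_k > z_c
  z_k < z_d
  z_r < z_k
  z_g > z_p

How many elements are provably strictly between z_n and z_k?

1

The relations place z_n below z_k. An element lies strictly between them when it is forced above z_n and also forced below z_k.
Above z_n: {z_s, z_b, z_g, z_d}. Below z_k: {z_r, z_p, z_c, z_g}.
Intersection: {z_g} — 1.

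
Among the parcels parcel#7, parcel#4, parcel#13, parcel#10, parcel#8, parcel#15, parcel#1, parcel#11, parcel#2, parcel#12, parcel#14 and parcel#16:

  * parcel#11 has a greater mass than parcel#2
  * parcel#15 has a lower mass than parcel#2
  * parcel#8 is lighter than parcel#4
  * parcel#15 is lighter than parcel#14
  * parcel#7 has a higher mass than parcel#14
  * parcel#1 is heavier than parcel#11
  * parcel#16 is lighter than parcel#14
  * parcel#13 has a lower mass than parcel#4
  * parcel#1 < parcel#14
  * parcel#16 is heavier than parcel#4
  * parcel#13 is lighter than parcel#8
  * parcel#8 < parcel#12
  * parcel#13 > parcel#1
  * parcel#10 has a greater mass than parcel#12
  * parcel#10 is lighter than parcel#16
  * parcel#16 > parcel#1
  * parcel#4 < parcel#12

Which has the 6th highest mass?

The consecutive relations fix a unique order: parcel#15 < parcel#2 < parcel#11 < parcel#1 < parcel#13 < parcel#8 < parcel#4 < parcel#12 < parcel#10 < parcel#16 < parcel#14 < parcel#7.
The 6th largest is parcel#4.

parcel#4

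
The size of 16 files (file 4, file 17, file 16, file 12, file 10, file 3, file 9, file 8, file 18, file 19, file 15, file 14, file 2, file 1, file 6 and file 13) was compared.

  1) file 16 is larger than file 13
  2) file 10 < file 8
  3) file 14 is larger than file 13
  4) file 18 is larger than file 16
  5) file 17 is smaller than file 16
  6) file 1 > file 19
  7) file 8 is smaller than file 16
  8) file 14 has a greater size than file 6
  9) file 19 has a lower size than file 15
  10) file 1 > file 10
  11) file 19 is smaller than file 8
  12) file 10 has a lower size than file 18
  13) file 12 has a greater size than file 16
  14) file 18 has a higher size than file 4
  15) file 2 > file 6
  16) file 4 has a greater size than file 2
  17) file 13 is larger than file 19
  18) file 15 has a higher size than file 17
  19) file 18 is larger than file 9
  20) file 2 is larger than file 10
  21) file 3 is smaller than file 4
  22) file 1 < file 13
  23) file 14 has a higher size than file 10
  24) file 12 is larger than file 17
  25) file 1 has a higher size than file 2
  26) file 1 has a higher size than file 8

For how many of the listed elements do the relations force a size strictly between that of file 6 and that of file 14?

3

The relations place file 6 below file 14. An element lies strictly between them when it is forced above file 6 and also forced below file 14.
Above file 6: {file 2, file 1, file 13, file 16, file 4, file 18, file 12}. Below file 14: {file 10, file 19, file 2, file 8, file 1, file 13}.
Intersection: {file 2, file 1, file 13} — 3.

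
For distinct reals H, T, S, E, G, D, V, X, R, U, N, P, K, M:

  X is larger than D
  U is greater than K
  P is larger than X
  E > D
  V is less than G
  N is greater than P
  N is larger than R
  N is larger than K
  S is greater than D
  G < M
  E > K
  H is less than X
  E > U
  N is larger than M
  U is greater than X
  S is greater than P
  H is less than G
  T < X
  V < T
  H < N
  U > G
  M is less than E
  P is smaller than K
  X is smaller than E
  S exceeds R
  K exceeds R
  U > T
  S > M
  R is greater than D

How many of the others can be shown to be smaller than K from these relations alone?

From K the given relations immediately reach R, P.
From those, D, X — 4 in total.
From those, H, T — 6 in total.
From those, V — 7 in total.
No other element is forced below K by the given relations, so the count is 7.

7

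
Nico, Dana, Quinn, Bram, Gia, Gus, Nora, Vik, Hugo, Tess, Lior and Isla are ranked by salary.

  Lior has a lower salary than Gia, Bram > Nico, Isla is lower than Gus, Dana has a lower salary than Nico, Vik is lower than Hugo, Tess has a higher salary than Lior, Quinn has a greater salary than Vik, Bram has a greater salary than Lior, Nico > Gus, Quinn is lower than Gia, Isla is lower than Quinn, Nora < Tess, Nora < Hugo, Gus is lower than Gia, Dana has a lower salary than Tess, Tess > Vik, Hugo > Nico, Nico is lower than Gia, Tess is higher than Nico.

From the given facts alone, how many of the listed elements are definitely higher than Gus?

5

Directly above Gus: Nico, Gia.
One step further: Bram, Hugo, Tess (5 so far).
No other element is forced above Gus by the given relations, so the count is 5.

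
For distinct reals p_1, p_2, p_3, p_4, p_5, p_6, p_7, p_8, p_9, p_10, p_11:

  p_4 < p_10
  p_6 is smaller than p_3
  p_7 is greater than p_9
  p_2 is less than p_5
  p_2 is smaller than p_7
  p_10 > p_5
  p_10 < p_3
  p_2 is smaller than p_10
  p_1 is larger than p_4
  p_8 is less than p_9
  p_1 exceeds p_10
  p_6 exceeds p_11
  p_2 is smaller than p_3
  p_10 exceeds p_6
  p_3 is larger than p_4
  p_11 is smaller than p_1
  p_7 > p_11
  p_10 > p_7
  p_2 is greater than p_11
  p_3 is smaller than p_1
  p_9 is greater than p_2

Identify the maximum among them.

p_1

p_11 is not greatest since p_11 < p_2; p_8 is not greatest since p_8 < p_9; p_2 is not greatest since p_2 < p_9; p_4 is not greatest since p_4 < p_1; p_5 is not greatest since p_5 < p_10; p_9 is not greatest since p_9 < p_7; p_6 is not greatest since p_6 < p_10; p_7 is not greatest since p_7 < p_10; p_10 is not greatest since p_10 < p_3; p_3 is not greatest since p_3 < p_1.
Only p_1 has nothing above it, so p_1 is the maximum.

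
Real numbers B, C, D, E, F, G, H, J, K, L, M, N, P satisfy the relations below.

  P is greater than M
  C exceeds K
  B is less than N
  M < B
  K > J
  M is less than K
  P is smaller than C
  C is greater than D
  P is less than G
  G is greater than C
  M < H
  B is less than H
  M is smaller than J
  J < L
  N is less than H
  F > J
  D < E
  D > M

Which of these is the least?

Chaining upward from M: directly above it, J, K, P, B, D, H; then C, E, N, G, F, L.
That covers every other element, and nothing is given below M, so M is the least.

M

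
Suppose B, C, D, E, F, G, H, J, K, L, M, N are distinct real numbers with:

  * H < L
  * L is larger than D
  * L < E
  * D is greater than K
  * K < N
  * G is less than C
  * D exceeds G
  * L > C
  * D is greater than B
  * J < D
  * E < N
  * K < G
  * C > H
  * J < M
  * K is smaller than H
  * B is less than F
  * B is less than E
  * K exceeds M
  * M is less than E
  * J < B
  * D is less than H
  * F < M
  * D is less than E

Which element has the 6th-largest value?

D

Chaining the given pairs: J < B < F < M < K < G < D < H < C < L < E < N.
The 6th largest is D.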